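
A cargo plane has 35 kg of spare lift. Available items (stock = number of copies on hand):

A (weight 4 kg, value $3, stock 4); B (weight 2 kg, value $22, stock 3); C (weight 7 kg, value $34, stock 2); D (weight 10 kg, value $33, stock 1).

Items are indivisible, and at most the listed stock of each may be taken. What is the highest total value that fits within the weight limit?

$170

Top feasible selections:
- 1×A + 3×B + 2×C + 1×D: weight 34, value 170
- 3×B + 2×C + 1×D: weight 30, value 167
- 1×A + 2×B + 2×C + 1×D: weight 32, value 148
Best: $170.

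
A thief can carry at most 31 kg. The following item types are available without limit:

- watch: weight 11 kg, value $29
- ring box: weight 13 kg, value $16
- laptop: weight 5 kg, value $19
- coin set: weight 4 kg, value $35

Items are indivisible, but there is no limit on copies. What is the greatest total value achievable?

Best value-per-unit is coin set at 35/4, and filling with it alone uses weight 7×4=28. No mix of the others beats 7×35 = 245.

$245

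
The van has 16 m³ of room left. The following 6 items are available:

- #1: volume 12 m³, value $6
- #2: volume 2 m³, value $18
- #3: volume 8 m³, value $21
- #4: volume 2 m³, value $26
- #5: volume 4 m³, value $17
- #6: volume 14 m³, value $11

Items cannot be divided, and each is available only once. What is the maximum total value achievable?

Check high-value combinations within 16 m³:
- #2+#3+#4+#5: volume 2+8+2+4=16, value 18+21+26+17=82
- #2+#3+#4: volume 2+8+2=12, value 18+21+26=65
- #3+#4+#5: volume 8+2+4=14, value 21+26+17=64
- #2+#4+#5: volume 2+2+4=8, value 18+26+17=61
Best: $82.

$82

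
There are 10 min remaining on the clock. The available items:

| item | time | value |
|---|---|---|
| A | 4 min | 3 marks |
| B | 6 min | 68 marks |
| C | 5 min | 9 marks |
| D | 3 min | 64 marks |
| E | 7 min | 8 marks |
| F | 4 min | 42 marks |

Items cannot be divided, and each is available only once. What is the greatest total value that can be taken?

132 marks

Check high-value combinations within 10 min:
- B+D: time 6+3=9, value 68+64=132
- B+F: time 6+4=10, value 68+42=110
- D+F: time 3+4=7, value 64+42=106
- C+D: time 5+3=8, value 9+64=73
Best: 132 marks.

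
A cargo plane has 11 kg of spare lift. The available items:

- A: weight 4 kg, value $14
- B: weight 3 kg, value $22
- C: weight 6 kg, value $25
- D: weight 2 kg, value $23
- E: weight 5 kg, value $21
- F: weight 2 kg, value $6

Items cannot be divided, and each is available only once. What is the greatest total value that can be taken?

Check high-value combinations within 11 kg:
- B+C+D: weight 3+6+2=11, value 22+25+23=70
- B+D+E: weight 3+2+5=10, value 22+23+21=66
- A+B+D+F: weight 4+3+2+2=11, value 14+22+23+6=65
- A+B+D: weight 4+3+2=9, value 14+22+23=59
- A+D+E: weight 4+2+5=11, value 14+23+21=58
Best: $70.

$70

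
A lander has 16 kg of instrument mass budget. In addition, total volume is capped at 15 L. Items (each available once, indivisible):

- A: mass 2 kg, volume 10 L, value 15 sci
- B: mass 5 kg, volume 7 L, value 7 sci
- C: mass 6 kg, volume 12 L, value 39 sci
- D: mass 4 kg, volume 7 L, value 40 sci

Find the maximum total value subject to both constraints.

Feasible sets respecting both limits:
- B+D: mass 9, volume 14, value 47
- D: mass 4, volume 7, value 40
- C: mass 6, volume 12, value 39
- A: mass 2, volume 10, value 15
Best: 47 sci.

47 sci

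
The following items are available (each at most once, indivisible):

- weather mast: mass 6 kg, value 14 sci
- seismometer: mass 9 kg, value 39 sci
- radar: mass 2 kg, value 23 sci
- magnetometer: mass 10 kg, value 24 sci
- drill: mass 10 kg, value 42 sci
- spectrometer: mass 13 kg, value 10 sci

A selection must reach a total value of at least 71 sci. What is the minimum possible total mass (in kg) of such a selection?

Subsets with value ≥ 71, sorted by total mass:
- weather mast+seismometer+radar: mass 17, value 76
- weather mast+radar+drill: mass 18, value 79
- seismometer+drill: mass 19, value 81
- seismometer+radar+drill: mass 21, value 104
Minimum mass: 17 kg.

17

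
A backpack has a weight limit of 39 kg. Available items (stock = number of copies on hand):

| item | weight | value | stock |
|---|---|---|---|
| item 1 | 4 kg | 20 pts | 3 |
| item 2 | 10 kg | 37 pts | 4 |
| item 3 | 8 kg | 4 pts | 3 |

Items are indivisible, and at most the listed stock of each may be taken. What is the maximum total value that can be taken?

Best selections within weight 39 and stock limits:
- 2×item 1 + 3×item 2: weight 38, value 151
- 3×item 1 + 2×item 2: weight 32, value 134
- 1×item 1 + 3×item 2: weight 34, value 131
- 2×item 1 + 2×item 2 + 1×item 3: weight 36, value 118
Best: 151 pts.

151 pts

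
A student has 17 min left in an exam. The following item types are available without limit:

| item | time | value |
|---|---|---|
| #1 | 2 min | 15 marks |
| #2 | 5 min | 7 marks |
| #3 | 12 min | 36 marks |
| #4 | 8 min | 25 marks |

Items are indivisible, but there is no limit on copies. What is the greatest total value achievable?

120 marks

Best value-per-unit is #1 at 15/2, and filling with it alone uses time 8×2=16. No mix of the others beats 8×15 = 120.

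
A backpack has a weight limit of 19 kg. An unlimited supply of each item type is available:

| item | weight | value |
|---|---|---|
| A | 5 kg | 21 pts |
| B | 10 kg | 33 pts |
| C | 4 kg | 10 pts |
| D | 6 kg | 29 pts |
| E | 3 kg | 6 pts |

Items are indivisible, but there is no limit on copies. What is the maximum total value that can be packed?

87 pts

Best value-per-unit is D at 29/6, and filling with it alone uses weight 3×6=18. No mix of the others beats 3×29 = 87.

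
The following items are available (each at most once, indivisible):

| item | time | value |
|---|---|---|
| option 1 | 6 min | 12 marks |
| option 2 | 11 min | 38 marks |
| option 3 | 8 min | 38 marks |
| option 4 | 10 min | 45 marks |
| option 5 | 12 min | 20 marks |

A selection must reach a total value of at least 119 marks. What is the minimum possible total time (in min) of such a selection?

Subsets with value ≥ 119, sorted by total time:
- option 2+option 3+option 4: time 29, value 121
- option 1+option 2+option 3+option 4: time 35, value 133
- option 2+option 3+option 4+option 5: time 41, value 141
Minimum time: 29 min.

29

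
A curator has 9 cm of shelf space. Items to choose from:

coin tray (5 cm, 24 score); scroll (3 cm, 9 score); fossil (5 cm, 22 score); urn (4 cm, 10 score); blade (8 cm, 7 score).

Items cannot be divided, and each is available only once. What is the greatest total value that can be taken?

Check high-value combinations within 9 cm:
- coin tray+urn: length 5+4=9, value 24+10=34
- coin tray+scroll: length 5+3=8, value 24+9=33
- fossil+urn: length 5+4=9, value 22+10=32
- scroll+fossil: length 3+5=8, value 9+22=31
- coin tray: length 5, value 24
Best: 34 score.

34 score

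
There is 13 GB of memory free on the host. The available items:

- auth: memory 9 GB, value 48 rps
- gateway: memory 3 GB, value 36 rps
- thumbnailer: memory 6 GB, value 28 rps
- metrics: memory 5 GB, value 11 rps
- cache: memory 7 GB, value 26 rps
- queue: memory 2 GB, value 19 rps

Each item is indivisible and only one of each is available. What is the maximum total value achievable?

84 rps

Check high-value combinations within 13 GB:
- auth+gateway: memory 9+3=12, value 48+36=84
- gateway+thumbnailer+queue: memory 3+6+2=11, value 36+28+19=83
- gateway+cache+queue: memory 3+7+2=12, value 36+26+19=81
- auth+queue: memory 9+2=11, value 48+19=67
- gateway+metrics+queue: memory 3+5+2=10, value 36+11+19=66
Best: 84 rps.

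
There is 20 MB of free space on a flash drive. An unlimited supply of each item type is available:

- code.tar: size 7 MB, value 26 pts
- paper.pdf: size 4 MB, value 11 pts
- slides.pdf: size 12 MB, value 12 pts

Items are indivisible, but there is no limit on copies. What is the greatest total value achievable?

63 pts

Best value-per-unit is code.tar at 26/7; filling with it alone gives 2×26 = 52.
Optimal mix: 2×code.tar + 1×paper.pdf → size 18, value 63.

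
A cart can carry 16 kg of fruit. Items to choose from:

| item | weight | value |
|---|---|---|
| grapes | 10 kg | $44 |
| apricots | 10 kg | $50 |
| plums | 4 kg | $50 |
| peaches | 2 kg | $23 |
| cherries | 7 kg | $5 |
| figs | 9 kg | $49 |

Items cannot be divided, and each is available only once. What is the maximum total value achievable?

$123

Check high-value combinations within 16 kg:
- apricots+plums+peaches: weight 10+4+2=16, value 50+50+23=123
- plums+peaches+figs: weight 4+2+9=15, value 50+23+49=122
- grapes+plums+peaches: weight 10+4+2=16, value 44+50+23=117
- apricots+plums: weight 10+4=14, value 50+50=100
Best: $123.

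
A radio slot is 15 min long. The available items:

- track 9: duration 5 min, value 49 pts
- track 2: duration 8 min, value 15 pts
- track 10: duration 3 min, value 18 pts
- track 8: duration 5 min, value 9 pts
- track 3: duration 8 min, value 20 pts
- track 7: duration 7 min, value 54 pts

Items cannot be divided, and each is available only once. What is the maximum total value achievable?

121 pts

Check high-value combinations within 15 min:
- track 9+track 10+track 7: duration 5+3+7=15, value 49+18+54=121
- track 9+track 7: duration 5+7=12, value 49+54=103
- track 10+track 8+track 7: duration 3+5+7=15, value 18+9+54=81
- track 9+track 10+track 8: duration 5+3+5=13, value 49+18+9=76
Best: 121 pts.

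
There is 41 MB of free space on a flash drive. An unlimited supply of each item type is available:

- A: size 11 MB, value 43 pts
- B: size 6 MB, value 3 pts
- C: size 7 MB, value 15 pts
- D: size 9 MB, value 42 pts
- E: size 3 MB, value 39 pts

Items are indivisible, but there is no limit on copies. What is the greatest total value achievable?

507 pts

Best value-per-unit is E at 39/3, and filling with it alone uses size 13×3=39. No mix of the others beats 13×39 = 507.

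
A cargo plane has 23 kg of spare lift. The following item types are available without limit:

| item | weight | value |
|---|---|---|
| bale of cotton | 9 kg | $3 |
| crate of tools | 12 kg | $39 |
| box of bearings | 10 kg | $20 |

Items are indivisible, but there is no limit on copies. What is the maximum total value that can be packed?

Best value-per-unit is crate of tools at 39/12; filling with it alone gives 1×39 = 39.
Optimal mix: 1×crate of tools + 1×box of bearings → weight 22, value 59.

$59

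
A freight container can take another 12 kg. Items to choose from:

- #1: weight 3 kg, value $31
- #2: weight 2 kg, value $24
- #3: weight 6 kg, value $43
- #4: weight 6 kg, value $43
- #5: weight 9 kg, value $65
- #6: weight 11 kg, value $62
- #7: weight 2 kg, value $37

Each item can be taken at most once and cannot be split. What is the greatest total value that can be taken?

$111

Check high-value combinations within 12 kg:
- #1+#3+#7: weight 3+6+2=11, value 31+43+37=111
- #1+#4+#7: weight 3+6+2=11, value 31+43+37=111
- #2+#3+#7: weight 2+6+2=10, value 24+43+37=104
Best: $111.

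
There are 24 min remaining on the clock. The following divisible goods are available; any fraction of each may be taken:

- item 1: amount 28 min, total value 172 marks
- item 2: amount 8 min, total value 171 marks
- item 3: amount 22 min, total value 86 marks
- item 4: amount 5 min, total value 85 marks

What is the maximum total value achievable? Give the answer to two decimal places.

Take in order of value per unit:
- item 2 (171/8 per unit): all 8 → value 171, running total 171.00
- item 4 (85/5 per unit): all 5 → value 85, running total 256.00
- item 1 (172/28 per unit): 11 of 28 → value 11×172/28 = 67.5714, running total 323.57
Total 323.57.

323.57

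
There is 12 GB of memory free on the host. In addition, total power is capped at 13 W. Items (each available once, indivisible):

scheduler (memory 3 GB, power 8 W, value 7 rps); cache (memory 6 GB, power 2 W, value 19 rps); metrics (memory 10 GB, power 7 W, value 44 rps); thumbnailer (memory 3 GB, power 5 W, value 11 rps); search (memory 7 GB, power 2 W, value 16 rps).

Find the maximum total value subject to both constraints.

Feasible sets respecting both limits:
- metrics: memory 10, power 7, value 44
- cache+thumbnailer: memory 9, power 7, value 30
- thumbnailer+search: memory 10, power 7, value 27
Best: 44 rps.

44 rps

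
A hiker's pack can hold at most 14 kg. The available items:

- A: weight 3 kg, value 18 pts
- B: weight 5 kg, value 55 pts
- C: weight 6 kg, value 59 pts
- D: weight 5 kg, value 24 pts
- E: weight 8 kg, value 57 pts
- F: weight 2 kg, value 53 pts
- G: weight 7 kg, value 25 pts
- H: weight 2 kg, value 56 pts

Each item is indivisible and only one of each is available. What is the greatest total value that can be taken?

188 pts

Check high-value combinations within 14 kg:
- B+D+F+H: weight 5+5+2+2=14, value 55+24+53+56=188
- A+C+F+H: weight 3+6+2+2=13, value 18+59+53+56=186
- A+B+F+H: weight 3+5+2+2=12, value 18+55+53+56=182
Best: 188 pts.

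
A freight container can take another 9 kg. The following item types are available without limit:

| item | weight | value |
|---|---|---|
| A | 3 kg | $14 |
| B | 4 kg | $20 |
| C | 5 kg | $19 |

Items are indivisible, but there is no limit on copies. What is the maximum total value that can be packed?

Best value-per-unit is B at 20/4; filling with it alone gives 2×20 = 40.
Optimal mix: 3×A → weight 9, value 42.

$42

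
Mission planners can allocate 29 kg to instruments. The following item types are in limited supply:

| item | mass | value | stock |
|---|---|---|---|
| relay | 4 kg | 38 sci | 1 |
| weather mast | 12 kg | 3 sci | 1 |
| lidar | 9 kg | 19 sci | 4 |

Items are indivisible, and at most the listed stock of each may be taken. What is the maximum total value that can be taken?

76 sci

Top feasible selections:
- 1×relay + 2×lidar: mass 22, value 76
- 1×relay + 1×weather mast + 1×lidar: mass 25, value 60
- 1×relay + 1×lidar: mass 13, value 57
Best: 76 sci.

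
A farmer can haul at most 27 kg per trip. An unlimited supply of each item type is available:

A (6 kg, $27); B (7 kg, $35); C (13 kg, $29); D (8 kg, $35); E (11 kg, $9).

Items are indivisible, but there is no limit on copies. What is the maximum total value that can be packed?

Best value-per-unit is B at 35/7; filling with it alone gives 3×35 = 105.
Optimal mix: 1×A + 3×B → weight 27, value 132.

$132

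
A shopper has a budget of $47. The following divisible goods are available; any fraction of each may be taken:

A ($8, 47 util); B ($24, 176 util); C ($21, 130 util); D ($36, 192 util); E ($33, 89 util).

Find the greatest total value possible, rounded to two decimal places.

Take in order of value per unit:
- B (176/24 per unit): all 24 → value 176, running total 176.00
- C (130/21 per unit): all 21 → value 130, running total 306.00
- A (47/8 per unit): 2 of 8 → value 2×47/8 = 11.7500, running total 317.75
Total 317.75.

317.75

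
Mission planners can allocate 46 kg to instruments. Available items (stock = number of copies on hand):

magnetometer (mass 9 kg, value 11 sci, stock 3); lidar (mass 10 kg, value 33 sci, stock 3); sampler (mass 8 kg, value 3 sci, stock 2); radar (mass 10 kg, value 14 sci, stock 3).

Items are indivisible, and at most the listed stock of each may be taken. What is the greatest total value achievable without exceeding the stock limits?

Best selections within mass 46 and stock limits:
- 3×lidar + 1×radar: mass 40, value 113
- 1×magnetometer + 3×lidar: mass 39, value 110
- 3×lidar + 2×sampler: mass 46, value 105
- 3×lidar + 1×sampler: mass 38, value 102
Best: 113 sci.

113 sci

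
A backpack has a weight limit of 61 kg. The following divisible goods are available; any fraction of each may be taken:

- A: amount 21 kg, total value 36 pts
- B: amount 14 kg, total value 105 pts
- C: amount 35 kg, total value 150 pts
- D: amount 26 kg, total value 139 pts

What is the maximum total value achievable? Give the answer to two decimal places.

Take in order of value per unit:
- B (105/14 per unit): all 14 → value 105, running total 105.00
- D (139/26 per unit): all 26 → value 139, running total 244.00
- C (150/35 per unit): 21 of 35 → value 21×150/35 = 90.0000, running total 334.00
Total 334.00.

334.00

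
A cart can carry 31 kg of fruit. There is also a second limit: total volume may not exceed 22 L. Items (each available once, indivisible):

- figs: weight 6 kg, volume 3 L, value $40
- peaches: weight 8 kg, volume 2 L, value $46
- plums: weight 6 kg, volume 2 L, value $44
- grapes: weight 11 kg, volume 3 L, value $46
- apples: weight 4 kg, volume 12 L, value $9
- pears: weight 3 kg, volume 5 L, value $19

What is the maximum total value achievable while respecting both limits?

Feasible sets respecting both limits:
- figs+peaches+plums+grapes: weight 31, volume 10, value 176
- peaches+plums+grapes+pears: weight 28, volume 12, value 155
- figs+peaches+grapes+pears: weight 28, volume 13, value 151
Best: $176.

$176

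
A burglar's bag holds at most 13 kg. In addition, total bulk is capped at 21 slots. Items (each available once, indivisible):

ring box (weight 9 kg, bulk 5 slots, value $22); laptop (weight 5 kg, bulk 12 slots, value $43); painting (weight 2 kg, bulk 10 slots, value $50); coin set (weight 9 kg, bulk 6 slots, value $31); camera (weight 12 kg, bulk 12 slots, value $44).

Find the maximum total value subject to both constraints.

Feasible sets respecting both limits:
- painting+coin set: weight 11, bulk 16, value 81
- ring box+painting: weight 11, bulk 15, value 72
- painting: weight 2, bulk 10, value 50
Best: $81.

$81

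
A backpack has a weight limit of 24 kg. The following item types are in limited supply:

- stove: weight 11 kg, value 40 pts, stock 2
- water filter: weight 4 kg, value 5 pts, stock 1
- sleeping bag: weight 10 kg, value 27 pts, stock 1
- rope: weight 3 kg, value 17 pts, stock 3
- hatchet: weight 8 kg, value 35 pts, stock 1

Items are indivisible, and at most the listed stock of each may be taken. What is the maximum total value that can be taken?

96 pts

Best selections within weight 24 and stock limits:
- 1×sleeping bag + 2×rope + 1×hatchet: weight 24, value 96
- 1×stove + 1×water filter + 3×rope: weight 24, value 96
- 1×stove + 1×rope + 1×hatchet: weight 22, value 92
Best: 96 pts.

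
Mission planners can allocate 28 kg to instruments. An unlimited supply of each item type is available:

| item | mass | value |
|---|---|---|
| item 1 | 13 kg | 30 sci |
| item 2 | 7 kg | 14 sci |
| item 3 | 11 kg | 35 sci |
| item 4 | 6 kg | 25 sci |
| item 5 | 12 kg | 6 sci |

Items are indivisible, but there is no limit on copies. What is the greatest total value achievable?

100 sci

Best value-per-unit is item 4 at 25/6, and filling with it alone uses mass 4×6=24. No mix of the others beats 4×25 = 100.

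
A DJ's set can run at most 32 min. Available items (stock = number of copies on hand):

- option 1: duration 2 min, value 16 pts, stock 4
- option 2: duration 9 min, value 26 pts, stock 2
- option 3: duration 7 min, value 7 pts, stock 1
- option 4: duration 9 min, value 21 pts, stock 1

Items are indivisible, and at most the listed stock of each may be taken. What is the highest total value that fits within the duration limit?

116 pts

Best selections within duration 32 and stock limits:
- 4×option 1 + 2×option 2: duration 26, value 116
- 4×option 1 + 1×option 2 + 1×option 4: duration 26, value 111
- 3×option 1 + 2×option 2 + 1×option 3: duration 31, value 107
Best: 116 pts.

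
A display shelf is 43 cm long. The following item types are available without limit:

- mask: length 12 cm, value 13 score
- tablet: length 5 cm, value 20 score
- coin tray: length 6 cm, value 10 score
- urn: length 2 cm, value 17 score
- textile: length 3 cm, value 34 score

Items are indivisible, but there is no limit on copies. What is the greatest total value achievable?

Best value-per-unit is textile at 34/3; filling with it alone gives 14×34 = 476.
Optimal mix: 2×urn + 13×textile → length 43, value 476.

476 score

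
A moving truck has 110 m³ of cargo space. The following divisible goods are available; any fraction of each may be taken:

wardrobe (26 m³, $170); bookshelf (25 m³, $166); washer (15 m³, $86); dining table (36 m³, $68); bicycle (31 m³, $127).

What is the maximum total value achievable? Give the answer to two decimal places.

Take in order of value per unit:
- bookshelf (166/25 per unit): all 25 → value 166, running total 166.00
- wardrobe (170/26 per unit): all 26 → value 170, running total 336.00
- washer (86/15 per unit): all 15 → value 86, running total 422.00
- bicycle (127/31 per unit): all 31 → value 127, running total 549.00
- dining table (68/36 per unit): 13 of 36 → value 13×68/36 = 24.5556, running total 573.56
Total 573.56.

573.56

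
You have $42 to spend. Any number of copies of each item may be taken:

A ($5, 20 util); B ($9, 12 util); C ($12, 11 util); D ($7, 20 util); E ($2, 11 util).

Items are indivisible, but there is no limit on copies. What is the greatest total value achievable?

Best value-per-unit is E at 11/2, and filling with it alone uses cost 21×2=42. No mix of the others beats 21×11 = 231.

231 util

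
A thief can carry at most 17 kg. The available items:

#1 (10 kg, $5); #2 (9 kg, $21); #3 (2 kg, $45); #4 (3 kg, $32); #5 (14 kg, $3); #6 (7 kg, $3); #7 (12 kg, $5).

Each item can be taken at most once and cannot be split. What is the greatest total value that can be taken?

Check high-value combinations within 17 kg:
- #2+#3+#4: weight 9+2+3=14, value 21+45+32=98
- #1+#3+#4: weight 10+2+3=15, value 5+45+32=82
- #3+#4+#7: weight 2+3+12=17, value 45+32+5=82
- #3+#4+#6: weight 2+3+7=12, value 45+32+3=80
Best: $98.

$98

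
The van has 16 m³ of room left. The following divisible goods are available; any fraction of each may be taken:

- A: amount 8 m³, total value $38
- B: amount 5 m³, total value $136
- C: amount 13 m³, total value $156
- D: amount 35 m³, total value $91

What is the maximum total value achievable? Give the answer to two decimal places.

Take in order of value per unit:
- B (136/5 per unit): all 5 → value 136, running total 136.00
- C (156/13 per unit): 11 of 13 → value 11×156/13 = 132.0000, running total 268.00
Total 268.00.

268.00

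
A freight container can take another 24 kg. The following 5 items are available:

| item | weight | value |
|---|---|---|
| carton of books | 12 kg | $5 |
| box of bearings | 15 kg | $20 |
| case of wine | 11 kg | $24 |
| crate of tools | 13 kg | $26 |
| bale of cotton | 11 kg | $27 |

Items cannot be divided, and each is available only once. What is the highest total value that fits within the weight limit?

$53

Check high-value combinations within 24 kg:
- crate of tools+bale of cotton: weight 13+11=24, value 26+27=53
- case of wine+bale of cotton: weight 11+11=22, value 24+27=51
- case of wine+crate of tools: weight 11+13=24, value 24+26=50
- carton of books+bale of cotton: weight 12+11=23, value 5+27=32
- carton of books+case of wine: weight 12+11=23, value 5+24=29
Best: $53.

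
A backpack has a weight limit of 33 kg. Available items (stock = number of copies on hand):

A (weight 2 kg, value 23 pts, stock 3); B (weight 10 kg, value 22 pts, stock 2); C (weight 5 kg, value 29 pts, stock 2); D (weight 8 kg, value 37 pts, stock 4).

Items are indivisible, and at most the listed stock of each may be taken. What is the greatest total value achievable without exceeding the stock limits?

201 pts

Top feasible selections:
- 3×A + 2×C + 2×D: weight 32, value 201
- 2×A + 1×C + 3×D: weight 33, value 186
- 3×A + 3×D: weight 30, value 180
- 2×A + 2×C + 2×D: weight 30, value 178
Best: 201 pts.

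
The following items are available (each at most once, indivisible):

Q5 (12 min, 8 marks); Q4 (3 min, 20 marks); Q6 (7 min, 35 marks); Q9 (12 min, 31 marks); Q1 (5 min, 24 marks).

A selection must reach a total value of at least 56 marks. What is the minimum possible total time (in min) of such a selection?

Subsets with value ≥ 56, sorted by total time:
- Q6+Q1: time 12, value 59
- Q4+Q6+Q1: time 15, value 79
- Q6+Q9: time 19, value 66
Minimum time: 12 min.

12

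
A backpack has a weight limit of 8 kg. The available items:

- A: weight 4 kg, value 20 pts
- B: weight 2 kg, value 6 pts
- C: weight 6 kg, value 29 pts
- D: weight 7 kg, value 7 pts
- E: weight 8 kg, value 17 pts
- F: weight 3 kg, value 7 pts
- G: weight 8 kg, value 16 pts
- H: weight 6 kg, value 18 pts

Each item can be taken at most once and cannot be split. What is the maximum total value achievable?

35 pts

Check high-value combinations within 8 kg:
- B+C: weight 2+6=8, value 6+29=35
- C: weight 6, value 29
- A+F: weight 4+3=7, value 20+7=27
Best: 35 pts.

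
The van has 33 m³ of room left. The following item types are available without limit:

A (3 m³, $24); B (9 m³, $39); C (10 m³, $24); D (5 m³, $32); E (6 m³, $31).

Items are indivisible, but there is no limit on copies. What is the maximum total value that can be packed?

$264

Best value-per-unit is A at 24/3, and filling with it alone uses volume 11×3=33. No mix of the others beats 11×24 = 264.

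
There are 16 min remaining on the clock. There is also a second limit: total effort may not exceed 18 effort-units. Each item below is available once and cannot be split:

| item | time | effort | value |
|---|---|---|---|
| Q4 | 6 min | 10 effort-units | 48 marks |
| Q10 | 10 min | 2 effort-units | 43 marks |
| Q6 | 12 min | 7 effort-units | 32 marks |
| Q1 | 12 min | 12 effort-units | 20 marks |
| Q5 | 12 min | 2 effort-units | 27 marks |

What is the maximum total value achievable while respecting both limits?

91 marks

Feasible sets respecting both limits:
- Q4+Q10: time 16, effort 12, value 91
- Q4: time 6, effort 10, value 48
- Q10: time 10, effort 2, value 43
- Q6: time 12, effort 7, value 32
Best: 91 marks.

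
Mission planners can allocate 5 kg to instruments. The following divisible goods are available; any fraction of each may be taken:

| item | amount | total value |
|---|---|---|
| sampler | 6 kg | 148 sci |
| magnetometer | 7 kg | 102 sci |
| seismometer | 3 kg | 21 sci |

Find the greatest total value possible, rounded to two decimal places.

123.33

Take in order of value per unit:
- sampler (148/6 per unit): 5 of 6 → value 5×148/6 = 123.3333, running total 123.33
Total 123.33.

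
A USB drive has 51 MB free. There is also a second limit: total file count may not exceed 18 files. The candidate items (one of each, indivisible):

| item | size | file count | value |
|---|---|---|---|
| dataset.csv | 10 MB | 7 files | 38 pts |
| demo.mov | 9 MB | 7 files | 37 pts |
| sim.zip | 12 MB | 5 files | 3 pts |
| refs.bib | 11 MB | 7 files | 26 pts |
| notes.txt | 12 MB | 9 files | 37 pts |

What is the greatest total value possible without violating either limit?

Feasible sets respecting both limits:
- dataset.csv+demo.mov: size 19, file count 14, value 75
- dataset.csv+notes.txt: size 22, file count 16, value 75
- demo.mov+notes.txt: size 21, file count 16, value 74
Best: 75 pts.

75 pts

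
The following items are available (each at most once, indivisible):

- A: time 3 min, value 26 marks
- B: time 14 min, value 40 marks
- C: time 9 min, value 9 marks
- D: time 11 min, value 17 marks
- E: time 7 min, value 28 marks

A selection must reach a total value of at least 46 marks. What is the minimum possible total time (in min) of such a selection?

10

Subsets with value ≥ 46, sorted by total time:
- A+E: time 10, value 54
- A+B: time 17, value 66
- A+C+E: time 19, value 63
Minimum time: 10 min.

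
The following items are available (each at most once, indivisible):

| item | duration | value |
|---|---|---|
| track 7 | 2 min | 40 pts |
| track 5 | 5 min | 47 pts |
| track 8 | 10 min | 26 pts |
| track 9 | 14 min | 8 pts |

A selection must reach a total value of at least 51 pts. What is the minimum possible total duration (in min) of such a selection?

7

Subsets with value ≥ 51, sorted by total duration:
- track 7+track 5: duration 7, value 87
- track 7+track 8: duration 12, value 66
- track 5+track 8: duration 15, value 73
Minimum duration: 7 min.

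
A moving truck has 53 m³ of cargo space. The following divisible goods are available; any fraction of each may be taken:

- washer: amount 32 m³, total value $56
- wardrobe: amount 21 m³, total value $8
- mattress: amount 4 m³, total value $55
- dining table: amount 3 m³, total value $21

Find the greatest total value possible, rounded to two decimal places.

137.33

Take in order of value per unit:
- mattress (55/4 per unit): all 4 → value 55, running total 55.00
- dining table (21/3 per unit): all 3 → value 21, running total 76.00
- washer (56/32 per unit): all 32 → value 56, running total 132.00
- wardrobe (8/21 per unit): 14 of 21 → value 14×8/21 = 5.3333, running total 137.33
Total 137.33.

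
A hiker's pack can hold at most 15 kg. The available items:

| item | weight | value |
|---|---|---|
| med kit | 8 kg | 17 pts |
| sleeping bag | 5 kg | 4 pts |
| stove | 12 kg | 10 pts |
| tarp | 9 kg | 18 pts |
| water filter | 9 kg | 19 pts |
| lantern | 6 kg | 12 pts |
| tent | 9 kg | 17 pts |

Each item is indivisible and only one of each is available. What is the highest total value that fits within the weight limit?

Check high-value combinations within 15 kg:
- water filter+lantern: weight 9+6=15, value 19+12=31
- tarp+lantern: weight 9+6=15, value 18+12=30
- med kit+lantern: weight 8+6=14, value 17+12=29
- lantern+tent: weight 6+9=15, value 12+17=29
- sleeping bag+water filter: weight 5+9=14, value 4+19=23
Best: 31 pts.

31 pts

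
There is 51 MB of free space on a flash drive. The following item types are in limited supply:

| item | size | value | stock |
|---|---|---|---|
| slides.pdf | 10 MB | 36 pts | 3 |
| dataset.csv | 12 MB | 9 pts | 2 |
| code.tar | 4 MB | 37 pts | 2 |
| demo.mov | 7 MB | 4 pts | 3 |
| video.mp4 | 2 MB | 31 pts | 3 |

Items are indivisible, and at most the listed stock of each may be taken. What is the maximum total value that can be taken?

279 pts

Top feasible selections:
- 3×slides.pdf + 2×code.tar + 1×demo.mov + 3×video.mp4: size 51, value 279
- 3×slides.pdf + 2×code.tar + 3×video.mp4: size 44, value 275
Best: 279 pts.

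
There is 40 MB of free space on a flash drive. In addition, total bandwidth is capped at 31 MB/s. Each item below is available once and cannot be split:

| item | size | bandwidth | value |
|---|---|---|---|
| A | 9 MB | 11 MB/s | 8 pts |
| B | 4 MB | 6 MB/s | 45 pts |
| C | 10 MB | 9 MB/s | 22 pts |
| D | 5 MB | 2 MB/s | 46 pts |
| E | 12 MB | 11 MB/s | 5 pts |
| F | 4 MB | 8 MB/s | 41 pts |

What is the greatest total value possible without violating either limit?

Feasible sets respecting both limits:
- B+C+D+F: size 23, bandwidth 25, value 154
- A+B+D+F: size 22, bandwidth 27, value 140
- B+D+E+F: size 25, bandwidth 27, value 137
Best: 154 pts.

154 pts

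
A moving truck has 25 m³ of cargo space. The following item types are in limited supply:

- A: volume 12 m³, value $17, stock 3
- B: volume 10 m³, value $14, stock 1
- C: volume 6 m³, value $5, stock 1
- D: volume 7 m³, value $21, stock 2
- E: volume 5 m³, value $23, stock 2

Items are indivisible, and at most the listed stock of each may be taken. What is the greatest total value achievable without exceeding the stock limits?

Best selections within volume 25 and stock limits:
- 2×D + 2×E: volume 24, value 88
- 1×C + 1×D + 2×E: volume 23, value 72
Best: $88.

$88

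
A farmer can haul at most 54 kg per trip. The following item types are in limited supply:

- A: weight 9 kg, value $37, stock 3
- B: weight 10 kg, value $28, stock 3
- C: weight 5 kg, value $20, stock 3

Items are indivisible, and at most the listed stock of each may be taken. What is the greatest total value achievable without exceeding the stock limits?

Best selections within weight 54 and stock limits:
- 3×A + 1×B + 3×C: weight 52, value 199
- 2×A + 2×B + 3×C: weight 53, value 190
Best: $199.

$199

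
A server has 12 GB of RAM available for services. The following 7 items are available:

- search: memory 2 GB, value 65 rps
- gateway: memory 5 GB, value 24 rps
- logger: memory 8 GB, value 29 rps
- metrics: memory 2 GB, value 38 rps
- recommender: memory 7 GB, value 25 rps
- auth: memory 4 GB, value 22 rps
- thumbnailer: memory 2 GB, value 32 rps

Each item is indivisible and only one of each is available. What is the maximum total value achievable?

159 rps

Check high-value combinations within 12 GB:
- search+gateway+metrics+thumbnailer: memory 2+5+2+2=11, value 65+24+38+32=159
- search+metrics+auth+thumbnailer: memory 2+2+4+2=10, value 65+38+22+32=157
- search+metrics+thumbnailer: memory 2+2+2=6, value 65+38+32=135
- search+logger+metrics: memory 2+8+2=12, value 65+29+38=132
Best: 159 rps.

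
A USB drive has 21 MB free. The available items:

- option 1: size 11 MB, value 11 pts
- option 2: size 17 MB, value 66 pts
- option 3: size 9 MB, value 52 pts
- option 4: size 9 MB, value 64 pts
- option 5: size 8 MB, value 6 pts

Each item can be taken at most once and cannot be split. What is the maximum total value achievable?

116 pts

Check high-value combinations within 21 MB:
- option 3+option 4: size 9+9=18, value 52+64=116
- option 1+option 4: size 11+9=20, value 11+64=75
- option 4+option 5: size 9+8=17, value 64+6=70
- option 2: size 17, value 66
Best: 116 pts.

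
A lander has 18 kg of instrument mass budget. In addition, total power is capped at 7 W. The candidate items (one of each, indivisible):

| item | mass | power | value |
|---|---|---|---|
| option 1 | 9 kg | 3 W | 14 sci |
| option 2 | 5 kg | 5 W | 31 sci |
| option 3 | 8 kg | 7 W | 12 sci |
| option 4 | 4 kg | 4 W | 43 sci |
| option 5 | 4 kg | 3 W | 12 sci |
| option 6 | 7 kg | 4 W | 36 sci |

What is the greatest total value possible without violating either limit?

Feasible sets respecting both limits:
- option 1+option 4: mass 13, power 7, value 57
- option 4+option 5: mass 8, power 7, value 55
- option 1+option 6: mass 16, power 7, value 50
Best: 57 sci.

57 sci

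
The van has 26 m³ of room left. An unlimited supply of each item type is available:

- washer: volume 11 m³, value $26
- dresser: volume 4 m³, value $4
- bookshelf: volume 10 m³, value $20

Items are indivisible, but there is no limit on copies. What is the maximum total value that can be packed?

Best value-per-unit is washer at 26/11; filling with it alone gives 2×26 = 52.
Optimal mix: 2×washer + 1×dresser → volume 26, value 56.

$56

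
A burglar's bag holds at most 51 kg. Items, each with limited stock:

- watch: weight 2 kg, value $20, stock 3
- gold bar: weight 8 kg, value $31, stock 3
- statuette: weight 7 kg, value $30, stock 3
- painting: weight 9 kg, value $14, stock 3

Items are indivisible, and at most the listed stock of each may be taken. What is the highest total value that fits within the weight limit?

Top feasible selections:
- 3×watch + 3×gold bar + 3×statuette: weight 51, value 243
- 2×watch + 3×gold bar + 3×statuette: weight 49, value 223
Best: $243.

$243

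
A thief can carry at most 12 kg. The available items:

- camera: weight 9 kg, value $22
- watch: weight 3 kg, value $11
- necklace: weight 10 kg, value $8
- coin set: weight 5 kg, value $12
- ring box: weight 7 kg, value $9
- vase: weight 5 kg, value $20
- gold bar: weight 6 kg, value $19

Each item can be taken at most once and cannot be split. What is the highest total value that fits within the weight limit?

$39

Check high-value combinations within 12 kg:
- vase+gold bar: weight 5+6=11, value 20+19=39
- camera+watch: weight 9+3=12, value 22+11=33
- coin set+vase: weight 5+5=10, value 12+20=32
- watch+vase: weight 3+5=8, value 11+20=31
Best: $39.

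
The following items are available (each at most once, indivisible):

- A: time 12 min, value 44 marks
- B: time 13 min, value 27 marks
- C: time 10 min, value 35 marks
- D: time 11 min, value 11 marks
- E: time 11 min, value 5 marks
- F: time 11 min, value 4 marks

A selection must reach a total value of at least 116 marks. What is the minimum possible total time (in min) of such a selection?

46

Subsets with value ≥ 116, sorted by total time:
- A+B+C+D: time 46, value 117
- A+B+C+D+E: time 57, value 122
- A+B+C+D+F: time 57, value 121
Minimum time: 46 min.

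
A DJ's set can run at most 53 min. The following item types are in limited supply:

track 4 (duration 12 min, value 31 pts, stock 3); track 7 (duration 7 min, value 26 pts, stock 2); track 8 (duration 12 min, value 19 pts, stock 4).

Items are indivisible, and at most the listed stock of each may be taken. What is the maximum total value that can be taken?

145 pts

Top feasible selections:
- 3×track 4 + 2×track 7: duration 50, value 145
- 2×track 4 + 2×track 7 + 1×track 8: duration 50, value 133
- 1×track 4 + 2×track 7 + 2×track 8: duration 50, value 121
Best: 145 pts.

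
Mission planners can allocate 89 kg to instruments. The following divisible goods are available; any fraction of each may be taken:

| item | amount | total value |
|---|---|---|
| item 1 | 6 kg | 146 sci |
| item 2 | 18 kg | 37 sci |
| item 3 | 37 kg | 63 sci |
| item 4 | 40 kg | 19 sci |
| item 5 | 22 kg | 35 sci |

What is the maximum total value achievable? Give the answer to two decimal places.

283.85

Take in order of value per unit:
- item 1 (146/6 per unit): all 6 → value 146, running total 146.00
- item 2 (37/18 per unit): all 18 → value 37, running total 183.00
- item 3 (63/37 per unit): all 37 → value 63, running total 246.00
- item 5 (35/22 per unit): all 22 → value 35, running total 281.00
- item 4 (19/40 per unit): 6 of 40 → value 6×19/40 = 2.8500, running total 283.85
Total 283.85.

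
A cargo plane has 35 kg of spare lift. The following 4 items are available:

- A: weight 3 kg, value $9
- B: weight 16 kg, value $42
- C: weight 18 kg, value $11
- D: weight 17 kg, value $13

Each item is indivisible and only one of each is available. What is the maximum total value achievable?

Check high-value combinations within 35 kg:
- B+D: weight 16+17=33, value 42+13=55
- B+C: weight 16+18=34, value 42+11=53
- A+B: weight 3+16=19, value 9+42=51
Best: $55.

$55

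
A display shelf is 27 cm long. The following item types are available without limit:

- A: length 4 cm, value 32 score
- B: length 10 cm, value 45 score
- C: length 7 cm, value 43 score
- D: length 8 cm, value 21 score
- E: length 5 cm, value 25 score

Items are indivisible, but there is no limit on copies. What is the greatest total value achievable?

Best value-per-unit is A at 32/4; filling with it alone gives 6×32 = 192.
Optimal mix: 5×A + 1×C → length 27, value 203.

203 score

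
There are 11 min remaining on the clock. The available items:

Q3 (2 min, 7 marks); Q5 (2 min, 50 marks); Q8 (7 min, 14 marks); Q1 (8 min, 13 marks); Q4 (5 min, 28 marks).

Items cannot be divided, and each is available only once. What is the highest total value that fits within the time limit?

85 marks

Check high-value combinations within 11 min:
- Q3+Q5+Q4: time 2+2+5=9, value 7+50+28=85
- Q5+Q4: time 2+5=7, value 50+28=78
- Q3+Q5+Q8: time 2+2+7=11, value 7+50+14=71
Best: 85 marks.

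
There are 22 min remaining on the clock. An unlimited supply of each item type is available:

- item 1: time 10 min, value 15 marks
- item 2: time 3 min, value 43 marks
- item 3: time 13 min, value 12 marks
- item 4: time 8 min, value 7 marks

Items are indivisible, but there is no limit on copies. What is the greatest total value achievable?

301 marks

Best value-per-unit is item 2 at 43/3, and filling with it alone uses time 7×3=21. No mix of the others beats 7×43 = 301.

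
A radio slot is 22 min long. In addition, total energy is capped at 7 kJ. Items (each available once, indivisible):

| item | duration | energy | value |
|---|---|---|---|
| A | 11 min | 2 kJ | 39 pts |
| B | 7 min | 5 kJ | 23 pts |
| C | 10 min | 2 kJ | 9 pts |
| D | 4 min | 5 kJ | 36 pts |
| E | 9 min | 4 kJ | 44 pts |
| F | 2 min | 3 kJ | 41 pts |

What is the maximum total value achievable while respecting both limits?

85 pts

Feasible sets respecting both limits:
- E+F: duration 11, energy 7, value 85
- A+E: duration 20, energy 6, value 83
- A+F: duration 13, energy 5, value 80
- A+D: duration 15, energy 7, value 75
Best: 85 pts.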